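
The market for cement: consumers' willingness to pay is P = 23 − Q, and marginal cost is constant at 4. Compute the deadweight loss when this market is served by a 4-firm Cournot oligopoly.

Perfect competition: P = MC = 4, so 23 − Q = 4 and Q = 19.
With 4 symmetric Cournot firms, each firm's FOC gives 23 − 5q = 4, so q = 3.8, Q = 4·3.8 = 15.2, and P = 7.8.
DWL is the triangle between Q = 15.2 and Q = 19: ½·(19 − 15.2)·(7.8 − 4) = 7.22.

DWL = 7.22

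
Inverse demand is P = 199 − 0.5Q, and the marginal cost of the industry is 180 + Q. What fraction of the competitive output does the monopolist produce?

Q_m/Q_c = 0.75

A monopolist chooses Q where MR = MC. MR = 199 − Q; setting this equal to 180 + Q gives Q = 9.5 and P = 194.25.
Competitive equilibrium sets price equal to marginal cost: 199 − 0.5Q = 180 + Q, so Q = 38/3 and P = 578/3.
Ratio Q_m/Q_c = 9.5/(38/3) = 0.75.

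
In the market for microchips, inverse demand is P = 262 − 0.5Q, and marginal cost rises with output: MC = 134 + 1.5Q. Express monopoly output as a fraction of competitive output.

Q_m/Q_c = 0.8

A monopolist chooses Q where MR = MC. MR = 262 − Q; setting this equal to 134 + 1.5Q gives Q = 51.2 and P = 236.4.
Under competition P = MC: 262 − 0.5Q = 134 + 1.5Q ⇒ Q = 64, P = 230.
Ratio Q_m/Q_c = 51.2/64 = 0.8.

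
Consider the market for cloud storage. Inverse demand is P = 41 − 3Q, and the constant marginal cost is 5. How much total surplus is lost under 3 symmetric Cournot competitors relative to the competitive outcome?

DWL = 13.5

Under competition P = MC = 5, so Q = (41 − 5)/3 = 12.
Cournot with 3 identical firms: the symmetric best-response condition is 41 − 12q = 5. Each firm produces q = 3, total output Q = 9, price P = 14.
DWL is the triangle between Q = 9 and Q = 12: ½·(12 − 9)·(14 − 5) = 13.5.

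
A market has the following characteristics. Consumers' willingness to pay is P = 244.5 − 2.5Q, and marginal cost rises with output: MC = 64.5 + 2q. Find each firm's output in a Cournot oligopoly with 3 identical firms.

q_i = 15

Cournot with 3 identical firms: the symmetric best-response condition is 244.5 − 10q = 64.5 + 2q. Each firm produces q = 15, total output Q = 45, price P = 132.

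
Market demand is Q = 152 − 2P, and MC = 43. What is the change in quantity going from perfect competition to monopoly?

Q falls by 33

Inverting demand: P = 76 − 0.5Q.
Competitive firms price at marginal cost: P = 43, giving Q = 66.
A monopolist chooses Q where MR = MC. MR = 76 − Q; setting this equal to 43 gives Q = 33 and P = 59.5.
Change in quantity: 33 − 66 = −33.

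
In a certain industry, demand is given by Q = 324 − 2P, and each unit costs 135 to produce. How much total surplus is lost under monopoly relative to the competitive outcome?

Inverting demand: P = 162 − 0.5Q.
Competitive firms price at marginal cost: P = 135, giving Q = 54.
A monopolist chooses Q where MR = MC. MR = 162 − Q; setting this equal to 135 gives Q = 27 and P = 148.5.
DWL is the triangle between Q = 27 and Q = 54: ½·(54 − 27)·(148.5 − 135) = 182.25.

DWL = 182.25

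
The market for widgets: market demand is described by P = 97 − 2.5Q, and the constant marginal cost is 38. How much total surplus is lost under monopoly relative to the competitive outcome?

DWL = 174.05

Competitive firms price at marginal cost: P = 38, giving Q = 23.6.
Monopoly sets MR = MC: 97 − 5Q = 38 ⇒ Q = 11.8, P = 97 − 2.5·11.8 = 67.5.
DWL is the triangle between Q = 11.8 and Q = 23.6: ½·(23.6 − 11.8)·(67.5 − 38) = 174.05.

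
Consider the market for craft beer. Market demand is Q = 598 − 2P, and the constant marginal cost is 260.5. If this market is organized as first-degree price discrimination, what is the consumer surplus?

Inverting demand: P = 299 − 0.5Q.
A perfectly discriminating monopolist sells every unit with P(Q) ≥ MC(Q), so output equals the competitive quantity Q = 77. Each buyer pays their reservation price, so CS = 0 and the firm captures all surplus.
CS = 0.

CS = 0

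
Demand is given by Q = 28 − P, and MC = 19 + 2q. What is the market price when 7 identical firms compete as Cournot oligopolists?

P = 21.7

Inverting demand: P = 28 − Q.
Cournot with 7 identical firms: the symmetric best-response condition is 28 − 8q = 19 + 2q. Each firm produces q = 0.9, total output Q = 6.3, price P = 21.7.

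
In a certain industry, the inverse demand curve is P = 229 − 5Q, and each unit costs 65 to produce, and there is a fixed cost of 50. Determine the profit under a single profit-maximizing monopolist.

Monopoly sets MR = MC: 229 − 10Q = 65 ⇒ Q = 16.4, P = 229 − 5·16.4 = 147.
Profit = (147 − 65)·16.4 − 50 = 1294.8.

Profit = 1294.8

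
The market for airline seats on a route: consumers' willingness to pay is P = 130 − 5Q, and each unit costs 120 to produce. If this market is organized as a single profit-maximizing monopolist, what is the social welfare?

TS = 7.5

A monopolist chooses Q where MR = MC. MR = 130 − 10Q; setting this equal to 120 gives Q = 1 and P = 125.
CS = ½·(130 − 125)·1 = 2.5; PS = (125 − 120)·1 = 5; TS = 7.5.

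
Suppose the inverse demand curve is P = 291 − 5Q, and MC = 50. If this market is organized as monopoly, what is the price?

A monopolist chooses Q where MR = MC. MR = 291 − 10Q; setting this equal to 50 gives Q = 24.1 and P = 170.5.

P = 170.5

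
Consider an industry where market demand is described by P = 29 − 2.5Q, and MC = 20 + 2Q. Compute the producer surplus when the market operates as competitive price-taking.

PS = 4

Competitive equilibrium sets price equal to marginal cost: 29 − 2.5Q = 20 + 2Q, so Q = 2 and P = 24.
PS = P·Q − VC(Q) = 24·2 − (20·2 + ½·2·2²) = 4.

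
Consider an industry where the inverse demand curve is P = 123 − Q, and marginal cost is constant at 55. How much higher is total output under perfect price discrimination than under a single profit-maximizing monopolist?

Total output rises by 34

The monopolist equates marginal revenue to marginal cost: 123 − 2Q = 55, so Q = 34. From demand, P = 89.
Under first-degree price discrimination the firm charges each unit its demand price and produces up to where P = MC, i.e. Q = 68. Consumer surplus is zero; producer surplus equals total surplus.
Change in total output: 68 − 34 = 34.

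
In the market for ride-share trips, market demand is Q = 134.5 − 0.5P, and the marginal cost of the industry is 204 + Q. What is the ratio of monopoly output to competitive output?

Q_m/Q_c = 0.6

Inverting demand: P = 269 − 2Q.
A monopolist chooses Q where MR = MC. MR = 269 − 4Q; setting this equal to 204 + Q gives Q = 13 and P = 243.
Competitive equilibrium sets price equal to marginal cost: 269 − 2Q = 204 + Q, so Q = 65/3 and P = 677/3.
Ratio Q_m/Q_c = 13/(65/3) = 0.6.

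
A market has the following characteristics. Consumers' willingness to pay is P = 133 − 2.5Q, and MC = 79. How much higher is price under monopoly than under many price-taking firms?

Price rises by 27

Competitive firms price at marginal cost: P = 79, giving Q = 21.6.
A monopolist chooses Q where MR = MC. MR = 133 − 5Q; setting this equal to 79 gives Q = 10.8 and P = 106.
Change in price: 106 − 79 = 27.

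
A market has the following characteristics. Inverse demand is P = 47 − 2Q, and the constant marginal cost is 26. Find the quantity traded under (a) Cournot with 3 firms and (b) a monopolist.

Cournot: Q = 7.875; Monopoly: Q = 5.25

Cournot with 3 identical firms: the symmetric best-response condition is 47 − 8q = 26. Each firm produces q = 2.625, total output Q = 7.875, price P = 31.25.
Monopoly sets MR = MC: 47 − 4Q = 26 ⇒ Q = 5.25, P = 47 − 2·5.25 = 36.5.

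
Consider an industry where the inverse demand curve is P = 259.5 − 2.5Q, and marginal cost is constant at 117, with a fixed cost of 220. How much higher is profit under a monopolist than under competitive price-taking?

Profit rises by 2030.625

Under competition P = MC = 117, so Q = (259.5 − 117)/2.5 = 57.
Profit = (117 − 117)·57 − 220 = −220.
Monopoly sets MR = MC: 259.5 − 5Q = 117 ⇒ Q = 28.5, P = 259.5 − 2.5·28.5 = 188.25.
Profit = (188.25 − 117)·28.5 − 220 = 1810.625.
Change in profit: 1810.625 − −220 = 2030.625.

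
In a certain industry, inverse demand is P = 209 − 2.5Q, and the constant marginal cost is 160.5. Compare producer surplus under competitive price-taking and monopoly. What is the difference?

PS rises by 235.225

Perfect competition: P = MC = 160.5, so 209 − 2.5Q = 160.5 and Q = 19.4.
PS = (160.5 − 160.5)·19.4 = 0.
The monopolist equates marginal revenue to marginal cost: 209 − 5Q = 160.5, so Q = 9.7. From demand, P = 184.75.
PS = (184.75 − 160.5)·9.7 = 235.225.
Change in producer surplus: 235.225 − 0 = 235.225.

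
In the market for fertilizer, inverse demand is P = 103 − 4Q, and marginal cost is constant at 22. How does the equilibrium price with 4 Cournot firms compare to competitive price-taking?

Cournot: P = 38.2; Competition: P = 22

In a 4-firm Cournot equilibrium, symmetry and the first-order condition give q = (103 − 22)/(20) = 4.05. So Q = 16.2 and P = 38.2.
Perfect competition: P = MC = 22, so 103 − 4Q = 22 and Q = 20.25.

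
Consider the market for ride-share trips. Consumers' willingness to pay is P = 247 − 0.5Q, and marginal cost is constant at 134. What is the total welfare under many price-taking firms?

Under competition P = MC = 134, so Q = (247 − 134)/0.5 = 226.
CS = ½·(247 − 134)·226 = 12769; PS = (134 − 134)·226 = 0; TS = 12769.

TS = 12769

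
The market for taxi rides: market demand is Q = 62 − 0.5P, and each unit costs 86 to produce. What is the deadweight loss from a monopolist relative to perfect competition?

Inverting demand: P = 124 − 2Q.
Perfect competition: P = MC = 86, so 124 − 2Q = 86 and Q = 19.
A monopolist chooses Q where MR = MC. MR = 124 − 4Q; setting this equal to 86 gives Q = 9.5 and P = 105.
DWL is the triangle between Q = 9.5 and Q = 19: ½·(19 − 9.5)·(105 − 86) = 90.25.

DWL = 90.25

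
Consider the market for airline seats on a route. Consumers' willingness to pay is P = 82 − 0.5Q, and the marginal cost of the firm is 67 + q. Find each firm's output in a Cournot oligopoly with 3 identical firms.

In a 3-firm Cournot equilibrium, symmetry and the first-order condition give q = (82 − 67)/(3) = 5. So Q = 15 and P = 74.5.

q_i = 5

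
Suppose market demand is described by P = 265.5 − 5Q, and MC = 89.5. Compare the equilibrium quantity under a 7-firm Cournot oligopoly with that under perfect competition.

With 7 symmetric Cournot firms, each firm's FOC gives 265.5 − 40q = 89.5, so q = 4.4, Q = 7·4.4 = 30.8, and P = 111.5.
Competitive firms price at marginal cost: P = 89.5, giving Q = 35.2.

Cournot: Q = 30.8; Competition: Q = 35.2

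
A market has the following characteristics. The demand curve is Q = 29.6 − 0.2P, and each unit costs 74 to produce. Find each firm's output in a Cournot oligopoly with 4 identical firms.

q_i = 2.96

Inverting demand: P = 148 − 5Q.
Cournot with 4 identical firms: the symmetric best-response condition is 148 − 25q = 74. Each firm produces q = 2.96, total output Q = 11.84, price P = 88.8.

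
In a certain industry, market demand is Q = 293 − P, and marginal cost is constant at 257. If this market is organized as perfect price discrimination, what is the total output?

Q = 36

Inverting demand: P = 293 − Q.
Under first-degree price discrimination the firm charges each unit its demand price and produces up to where P = MC, i.e. Q = 36. Consumer surplus is zero; producer surplus equals total surplus.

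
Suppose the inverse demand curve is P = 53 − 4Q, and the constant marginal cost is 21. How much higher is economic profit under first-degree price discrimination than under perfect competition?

Economic profit rises by 128

Competitive firms price at marginal cost: P = 21, giving Q = 8.
Profit = (21 − 21)·8 = 0.
Under first-degree price discrimination the firm charges each unit its demand price and produces up to where P = MC, i.e. Q = 8. Consumer surplus is zero; producer surplus equals total surplus.
PS equals the full surplus area, 128. Profit = 128 = 128.
Change in economic profit: 128 − 0 = 128.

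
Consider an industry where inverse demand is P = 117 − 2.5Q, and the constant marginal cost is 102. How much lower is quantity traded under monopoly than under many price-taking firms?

Under competition P = MC = 102, so Q = (117 − 102)/2.5 = 6.
A monopolist chooses Q where MR = MC. MR = 117 − 5Q; setting this equal to 102 gives Q = 3 and P = 109.5.
Change in quantity traded: 3 − 6 = −3.

Quantity traded falls by 3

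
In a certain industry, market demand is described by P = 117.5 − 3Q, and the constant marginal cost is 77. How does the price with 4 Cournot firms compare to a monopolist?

Cournot: P = 85.1; Monopoly: P = 97.25

In a 4-firm Cournot equilibrium, symmetry and the first-order condition give q = (117.5 − 77)/(15) = 2.7. So Q = 10.8 and P = 85.1.
Monopoly sets MR = MC: 117.5 − 6Q = 77 ⇒ Q = 6.75, P = 117.5 − 3·6.75 = 97.25.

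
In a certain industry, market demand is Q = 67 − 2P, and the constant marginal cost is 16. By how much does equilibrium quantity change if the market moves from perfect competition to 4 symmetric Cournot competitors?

Q falls by 7

Inverting demand: P = 33.5 − 0.5Q.
Under competition P = MC = 16, so Q = (33.5 − 16)/0.5 = 35.
In a 4-firm Cournot equilibrium, symmetry and the first-order condition give q = (33.5 − 16)/(2.5) = 7. So Q = 28 and P = 19.5.
Change in equilibrium quantity: 28 − 35 = −7.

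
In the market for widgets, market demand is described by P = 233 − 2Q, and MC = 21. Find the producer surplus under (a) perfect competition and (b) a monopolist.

Competitive firms price at marginal cost: P = 21, giving Q = 106.
PS = (21 − 21)·106 = 0.
A monopolist chooses Q where MR = MC. MR = 233 − 4Q; setting this equal to 21 gives Q = 53 and P = 127.
PS = (127 − 21)·53 = 5618.

Competition: PS = 0; Monopoly: PS = 5618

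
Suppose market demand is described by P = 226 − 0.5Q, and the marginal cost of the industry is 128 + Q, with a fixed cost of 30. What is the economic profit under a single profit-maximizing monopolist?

Profit = 2371

Monopoly sets MR = MC: 226 − Q = 128 + Q ⇒ Q = 49, P = 226 − 0.5·49 = 201.5.
Profit = 201.5·49 − (128·49 + ½·1·49²) − 30 = 2371.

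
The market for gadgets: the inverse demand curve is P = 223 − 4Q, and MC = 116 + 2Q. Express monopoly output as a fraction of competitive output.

A monopolist chooses Q where MR = MC. MR = 223 − 8Q; setting this equal to 116 + 2Q gives Q = 10.7 and P = 180.2.
Under competition P = MC: 223 − 4Q = 116 + 2Q ⇒ Q = 107/6, P = 455/3.
Ratio Q_m/Q_c = 10.7/(107/6) = 0.6.

Q_m/Q_c = 0.6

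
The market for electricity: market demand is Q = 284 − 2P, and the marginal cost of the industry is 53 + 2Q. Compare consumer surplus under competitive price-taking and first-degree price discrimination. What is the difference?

Consumer surplus falls by 316.84

Inverting demand: P = 142 − 0.5Q.
Under competition P = MC: 142 − 0.5Q = 53 + 2Q ⇒ Q = 35.6, P = 124.2.
CS = ½·(142 − 124.2)·35.6 = 316.84.
Under first-degree price discrimination the firm charges each unit its demand price and produces up to where P = MC, i.e. Q = 35.6. Consumer surplus is zero; producer surplus equals total surplus.
CS = 0.
Change in consumer surplus: 0 − 316.84 = −316.84.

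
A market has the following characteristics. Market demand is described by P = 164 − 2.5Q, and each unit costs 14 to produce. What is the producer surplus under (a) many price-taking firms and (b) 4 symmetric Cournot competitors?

Under competition P = MC = 14, so Q = (164 − 14)/2.5 = 60.
PS = (14 − 14)·60 = 0.
With 4 symmetric Cournot firms, each firm's FOC gives 164 − 12.5q = 14, so q = 12, Q = 4·12 = 48, and P = 44.
PS = (44 − 14)·48 = 1440.

Competition: PS = 0; Cournot: PS = 1440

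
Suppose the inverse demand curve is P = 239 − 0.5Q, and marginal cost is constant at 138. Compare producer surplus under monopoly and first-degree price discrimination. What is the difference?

Producer surplus rises by 5100.5

Monopoly sets MR = MC: 239 − Q = 138 ⇒ Q = 101, P = 239 − 0.5·101 = 188.5.
PS = (188.5 − 138)·101 = 5100.5.
With perfect price discrimination, output is the efficient level Q = 202 (where demand meets MC), but every buyer pays their willingness to pay: CS = 0 and PS = total surplus.
PS = ½·(239 − 138)·202 = 10201.
Change in producer surplus: 10201 − 5100.5 = 5100.5.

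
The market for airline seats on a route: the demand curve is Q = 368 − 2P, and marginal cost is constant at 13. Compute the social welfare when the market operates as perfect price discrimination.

TS = 29241

Inverting demand: P = 184 − 0.5Q.
A perfectly discriminating monopolist sells every unit with P(Q) ≥ MC(Q), so output equals the competitive quantity Q = 342. Each buyer pays their reservation price, so CS = 0 and the firm captures all surplus.
TS = 29241 (equal to competitive TS).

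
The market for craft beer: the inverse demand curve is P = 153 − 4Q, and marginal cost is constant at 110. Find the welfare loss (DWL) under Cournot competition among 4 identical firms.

DWL = 9.245

Competitive firms price at marginal cost: P = 110, giving Q = 10.75.
With 4 symmetric Cournot firms, each firm's FOC gives 153 − 20q = 110, so q = 2.15, Q = 4·2.15 = 8.6, and P = 118.6.
DWL is the triangle between Q = 8.6 and Q = 10.75: ½·(10.75 − 8.6)·(118.6 − 110) = 9.245.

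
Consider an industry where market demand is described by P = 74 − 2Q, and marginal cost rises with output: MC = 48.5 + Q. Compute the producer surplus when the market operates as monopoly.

PS = 65.025

The monopolist equates marginal revenue to marginal cost: 74 − 4Q = 48.5 + Q, so Q = 5.1. From demand, P = 63.8.
PS = P·Q − VC(Q) = 63.8·5.1 − (48.5·5.1 + ½·1·5.1²) = 65.025.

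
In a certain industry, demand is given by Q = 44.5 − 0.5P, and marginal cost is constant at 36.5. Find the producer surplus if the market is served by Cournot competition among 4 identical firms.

Inverting demand: P = 89 − 2Q.
In a 4-firm Cournot equilibrium, symmetry and the first-order condition give q = (89 − 36.5)/(10) = 5.25. So Q = 21 and P = 47.
PS = (47 − 36.5)·21 = 220.5.

PS = 220.5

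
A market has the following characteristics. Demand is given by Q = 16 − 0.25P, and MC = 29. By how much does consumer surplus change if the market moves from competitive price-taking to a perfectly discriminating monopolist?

CS falls by 153.125

Inverting demand: P = 64 − 4Q.
Perfect competition: P = MC = 29, so 64 − 4Q = 29 and Q = 8.75.
CS = ½·(64 − 29)·8.75 = 153.125.
With perfect price discrimination, output is the efficient level Q = 8.75 (where demand meets MC), but every buyer pays their willingness to pay: CS = 0 and PS = total surplus.
CS = 0.
Change in consumer surplus: 0 − 153.125 = −153.125.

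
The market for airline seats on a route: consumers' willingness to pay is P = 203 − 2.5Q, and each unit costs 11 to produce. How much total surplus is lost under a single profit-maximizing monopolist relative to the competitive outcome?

DWL = 1843.2

Competitive firms price at marginal cost: P = 11, giving Q = 76.8.
The monopolist equates marginal revenue to marginal cost: 203 − 5Q = 11, so Q = 38.4. From demand, P = 107.
DWL is the triangle between Q = 38.4 and Q = 76.8: ½·(76.8 − 38.4)·(107 − 11) = 1843.2.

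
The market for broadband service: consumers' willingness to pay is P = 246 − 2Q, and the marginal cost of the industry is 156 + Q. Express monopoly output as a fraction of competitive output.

Q_m/Q_c = 0.6

A monopolist chooses Q where MR = MC. MR = 246 − 4Q; setting this equal to 156 + Q gives Q = 18 and P = 210.
Under competition P = MC: 246 − 2Q = 156 + Q ⇒ Q = 30, P = 186.
Ratio Q_m/Q_c = 18/30 = 0.6.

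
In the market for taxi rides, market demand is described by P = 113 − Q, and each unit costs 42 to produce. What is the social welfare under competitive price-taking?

TS = 2520.5

Perfect competition: P = MC = 42, so 113 − Q = 42 and Q = 71.
CS = ½·(113 − 42)·71 = 2520.5; PS = (42 − 42)·71 = 0; TS = 2520.5.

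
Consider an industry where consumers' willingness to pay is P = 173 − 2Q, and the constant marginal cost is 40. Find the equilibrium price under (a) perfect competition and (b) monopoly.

Competition: P = 40; Monopoly: P = 106.5

Under competition P = MC = 40, so Q = (173 − 40)/2 = 66.5.
Monopoly sets MR = MC: 173 − 4Q = 40 ⇒ Q = 33.25, P = 173 − 2·33.25 = 106.5.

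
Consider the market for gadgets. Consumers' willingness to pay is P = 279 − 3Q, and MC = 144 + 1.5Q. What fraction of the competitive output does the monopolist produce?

Q_m/Q_c = 0.6

The monopolist equates marginal revenue to marginal cost: 279 − 6Q = 144 + 1.5Q, so Q = 18. From demand, P = 225.
Competitive equilibrium sets price equal to marginal cost: 279 − 3Q = 144 + 1.5Q, so Q = 30 and P = 189.
Ratio Q_m/Q_c = 18/30 = 0.6.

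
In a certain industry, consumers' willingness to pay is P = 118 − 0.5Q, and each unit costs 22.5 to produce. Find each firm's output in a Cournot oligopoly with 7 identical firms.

q_i = 23.875

Cournot with 7 identical firms: the symmetric best-response condition is 118 − 4q = 22.5. Each firm produces q = 23.875, total output Q = 167.125, price P = 551/16.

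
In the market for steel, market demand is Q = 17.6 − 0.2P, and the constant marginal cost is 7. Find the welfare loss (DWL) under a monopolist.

DWL = 164.025

Inverting demand: P = 88 − 5Q.
Under competition P = MC = 7, so Q = (88 − 7)/5 = 16.2.
The monopolist equates marginal revenue to marginal cost: 88 − 10Q = 7, so Q = 8.1. From demand, P = 47.5.
DWL is the triangle between Q = 8.1 and Q = 16.2: ½·(16.2 − 8.1)·(47.5 − 7) = 164.025.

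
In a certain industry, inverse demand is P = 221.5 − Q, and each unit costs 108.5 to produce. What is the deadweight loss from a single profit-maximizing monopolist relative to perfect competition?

DWL = 1596.125

Competitive firms price at marginal cost: P = 108.5, giving Q = 113.
Monopoly sets MR = MC: 221.5 − 2Q = 108.5 ⇒ Q = 56.5, P = 221.5 − 56.5 = 165.
DWL is the triangle between Q = 56.5 and Q = 113: ½·(113 − 56.5)·(165 − 108.5) = 1596.125.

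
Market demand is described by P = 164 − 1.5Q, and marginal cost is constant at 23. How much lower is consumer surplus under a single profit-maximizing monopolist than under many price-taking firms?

Consumer surplus falls by 4970.25

Perfect competition: P = MC = 23, so 164 − 1.5Q = 23 and Q = 94.
CS = ½·(164 − 23)·94 = 6627.
The monopolist equates marginal revenue to marginal cost: 164 − 3Q = 23, so Q = 47. From demand, P = 93.5.
CS = ½·(164 − 93.5)·47 = 1656.75.
Change in consumer surplus: 1656.75 − 6627 = −4970.25.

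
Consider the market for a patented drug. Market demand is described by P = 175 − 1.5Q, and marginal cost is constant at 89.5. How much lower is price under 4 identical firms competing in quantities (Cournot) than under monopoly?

A monopolist chooses Q where MR = MC. MR = 175 − 3Q; setting this equal to 89.5 gives Q = 28.5 and P = 132.25.
With 4 symmetric Cournot firms, each firm's FOC gives 175 − 7.5q = 89.5, so q = 11.4, Q = 4·11.4 = 45.6, and P = 106.6.
Change in price: 106.6 − 132.25 = −25.65.

Price falls by 25.65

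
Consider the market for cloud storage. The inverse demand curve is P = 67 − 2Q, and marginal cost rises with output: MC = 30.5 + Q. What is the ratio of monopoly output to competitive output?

Q_m/Q_c = 0.6

The monopolist equates marginal revenue to marginal cost: 67 − 4Q = 30.5 + Q, so Q = 7.3. From demand, P = 52.4.
Under competition P = MC: 67 − 2Q = 30.5 + Q ⇒ Q = 73/6, P = 128/3.
Ratio Q_m/Q_c = 7.3/(73/6) = 0.6.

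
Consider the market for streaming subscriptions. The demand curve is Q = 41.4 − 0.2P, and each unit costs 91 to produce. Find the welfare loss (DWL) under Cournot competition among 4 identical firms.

Inverting demand: P = 207 − 5Q.
Competitive firms price at marginal cost: P = 91, giving Q = 23.2.
With 4 symmetric Cournot firms, each firm's FOC gives 207 − 25q = 91, so q = 4.64, Q = 4·4.64 = 18.56, and P = 114.2.
DWL is the triangle between Q = 18.56 and Q = 23.2: ½·(23.2 − 18.56)·(114.2 − 91) = 53.824.

DWL = 53.824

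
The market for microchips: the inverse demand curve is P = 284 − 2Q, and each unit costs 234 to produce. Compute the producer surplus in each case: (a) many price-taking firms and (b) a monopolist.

Perfect competition: P = MC = 234, so 284 − 2Q = 234 and Q = 25.
PS = (234 − 234)·25 = 0.
The monopolist equates marginal revenue to marginal cost: 284 − 4Q = 234, so Q = 12.5. From demand, P = 259.
PS = (259 − 234)·12.5 = 312.5.

Competition: PS = 0; Monopoly: PS = 312.5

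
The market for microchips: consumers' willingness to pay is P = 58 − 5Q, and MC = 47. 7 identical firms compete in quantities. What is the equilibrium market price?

With 7 symmetric Cournot firms, each firm's FOC gives 58 − 40q = 47, so q = 0.275, Q = 7·0.275 = 1.925, and P = 48.375.

P = 48.375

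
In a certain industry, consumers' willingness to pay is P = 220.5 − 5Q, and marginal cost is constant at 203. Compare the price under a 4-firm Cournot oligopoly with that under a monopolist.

Cournot: P = 206.5; Monopoly: P = 211.75

With 4 symmetric Cournot firms, each firm's FOC gives 220.5 − 25q = 203, so q = 0.7, Q = 4·0.7 = 2.8, and P = 206.5.
Monopoly sets MR = MC: 220.5 − 10Q = 203 ⇒ Q = 1.75, P = 220.5 − 5·1.75 = 211.75.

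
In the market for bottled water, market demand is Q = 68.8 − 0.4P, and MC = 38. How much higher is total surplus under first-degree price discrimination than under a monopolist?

Total surplus rises by 897.8

Inverting demand: P = 172 − 2.5Q.
A monopolist chooses Q where MR = MC. MR = 172 − 5Q; setting this equal to 38 gives Q = 26.8 and P = 105.
CS = ½·(172 − 105)·26.8 = 897.8; PS = (105 − 38)·26.8 = 1795.6; TS = 2693.4.
A perfectly discriminating monopolist sells every unit with P(Q) ≥ MC(Q), so output equals the competitive quantity Q = 53.6. Each buyer pays their reservation price, so CS = 0 and the firm captures all surplus.
TS = 3591.2 (equal to competitive TS).
Change in total surplus: 3591.2 − 2693.4 = 897.8.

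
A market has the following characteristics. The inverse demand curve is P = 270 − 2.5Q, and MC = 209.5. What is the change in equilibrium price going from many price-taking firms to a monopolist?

Equilibrium price rises by 30.25

Under competition P = MC = 209.5, so Q = (270 − 209.5)/2.5 = 24.2.
Monopoly sets MR = MC: 270 − 5Q = 209.5 ⇒ Q = 12.1, P = 270 − 2.5·12.1 = 239.75.
Change in equilibrium price: 239.75 − 209.5 = 30.25.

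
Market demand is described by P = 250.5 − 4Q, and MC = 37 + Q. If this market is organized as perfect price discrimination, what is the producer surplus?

A perfectly discriminating monopolist sells every unit with P(Q) ≥ MC(Q), so output equals the competitive quantity Q = 42.7. Each buyer pays their reservation price, so CS = 0 and the firm captures all surplus.
PS = ½·(250.5 − 37)·42.7 = 4558.225.

PS = 4558.225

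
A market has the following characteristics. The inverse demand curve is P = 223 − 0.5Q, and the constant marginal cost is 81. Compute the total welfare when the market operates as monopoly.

TS = 15123

The monopolist equates marginal revenue to marginal cost: 223 − Q = 81, so Q = 142. From demand, P = 152.
CS = ½·(223 − 152)·142 = 5041; PS = (152 − 81)·142 = 10082; TS = 15123.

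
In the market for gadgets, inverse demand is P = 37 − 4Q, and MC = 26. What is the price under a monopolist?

Monopoly sets MR = MC: 37 − 8Q = 26 ⇒ Q = 1.375, P = 37 − 4·1.375 = 31.5.

P = 31.5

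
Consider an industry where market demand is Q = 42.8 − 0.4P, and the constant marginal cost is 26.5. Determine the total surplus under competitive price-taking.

Inverting demand: P = 107 − 2.5Q.
Perfect competition: P = MC = 26.5, so 107 − 2.5Q = 26.5 and Q = 32.2.
CS = ½·(107 − 26.5)·32.2 = 1296.05; PS = (26.5 − 26.5)·32.2 = 0; TS = 1296.05.

TS = 1296.05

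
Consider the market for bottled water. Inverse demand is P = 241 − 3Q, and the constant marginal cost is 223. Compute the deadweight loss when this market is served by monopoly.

Perfect competition: P = MC = 223, so 241 − 3Q = 223 and Q = 6.
Monopoly sets MR = MC: 241 − 6Q = 223 ⇒ Q = 3, P = 241 − 3·3 = 232.
DWL is the triangle between Q = 3 and Q = 6: ½·(6 − 3)·(232 − 223) = 13.5.

DWL = 13.5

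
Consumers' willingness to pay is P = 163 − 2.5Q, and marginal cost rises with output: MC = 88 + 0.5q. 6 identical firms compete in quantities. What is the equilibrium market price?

P = 100.5

In a 6-firm Cournot equilibrium, symmetry and the first-order condition give q = (163 − 88)/(18) = 25/6. So Q = 25 and P = 100.5.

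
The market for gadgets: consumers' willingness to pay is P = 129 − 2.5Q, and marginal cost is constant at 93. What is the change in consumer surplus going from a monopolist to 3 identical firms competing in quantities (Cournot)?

CS rises by 81

The monopolist equates marginal revenue to marginal cost: 129 − 5Q = 93, so Q = 7.2. From demand, P = 111.
CS = ½·(129 − 111)·7.2 = 64.8.
Cournot with 3 identical firms: the symmetric best-response condition is 129 − 10q = 93. Each firm produces q = 3.6, total output Q = 10.8, price P = 102.
CS = ½·(129 − 102)·10.8 = 145.8.
Change in consumer surplus: 145.8 − 64.8 = 81.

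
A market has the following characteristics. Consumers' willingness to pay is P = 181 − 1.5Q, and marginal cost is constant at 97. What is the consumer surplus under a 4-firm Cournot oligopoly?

Cournot with 4 identical firms: the symmetric best-response condition is 181 − 7.5q = 97. Each firm produces q = 11.2, total output Q = 44.8, price P = 113.8.
CS = ½·(181 − 113.8)·44.8 = 1505.28.

CS = 1505.28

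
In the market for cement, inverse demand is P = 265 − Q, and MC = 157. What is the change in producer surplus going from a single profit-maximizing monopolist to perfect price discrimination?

PS rises by 2916

The monopolist equates marginal revenue to marginal cost: 265 − 2Q = 157, so Q = 54. From demand, P = 211.
PS = (211 − 157)·54 = 2916.
With perfect price discrimination, output is the efficient level Q = 108 (where demand meets MC), but every buyer pays their willingness to pay: CS = 0 and PS = total surplus.
PS = ½·(265 − 157)·108 = 5832.
Change in producer surplus: 5832 − 2916 = 2916.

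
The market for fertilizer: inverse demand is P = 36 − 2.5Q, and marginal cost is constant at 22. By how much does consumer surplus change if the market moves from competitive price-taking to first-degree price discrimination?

CS falls by 39.2

Under competition P = MC = 22, so Q = (36 − 22)/2.5 = 5.6.
CS = ½·(36 − 22)·5.6 = 39.2.
With perfect price discrimination, output is the efficient level Q = 5.6 (where demand meets MC), but every buyer pays their willingness to pay: CS = 0 and PS = total surplus.
CS = 0.
Change in consumer surplus: 0 − 39.2 = −39.2.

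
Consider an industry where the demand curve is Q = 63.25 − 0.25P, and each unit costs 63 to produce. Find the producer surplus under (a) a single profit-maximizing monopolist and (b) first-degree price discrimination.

Inverting demand: P = 253 − 4Q.
The monopolist equates marginal revenue to marginal cost: 253 − 8Q = 63, so Q = 23.75. From demand, P = 158.
PS = (158 − 63)·23.75 = 2256.25.
With perfect price discrimination, output is the efficient level Q = 47.5 (where demand meets MC), but every buyer pays their willingness to pay: CS = 0 and PS = total surplus.
PS = ½·(253 − 63)·47.5 = 4512.5.

Monopoly: PS = 2256.25; Perfect PD: PS = 4512.5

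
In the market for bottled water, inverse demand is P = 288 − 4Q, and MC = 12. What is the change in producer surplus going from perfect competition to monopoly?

Producer surplus rises by 4761

Under competition P = MC = 12, so Q = (288 − 12)/4 = 69.
PS = (12 − 12)·69 = 0.
A monopolist chooses Q where MR = MC. MR = 288 − 8Q; setting this equal to 12 gives Q = 34.5 and P = 150.
PS = (150 − 12)·34.5 = 4761.
Change in producer surplus: 4761 − 0 = 4761.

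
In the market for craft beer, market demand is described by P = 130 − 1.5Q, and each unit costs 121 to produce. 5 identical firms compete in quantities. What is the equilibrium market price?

With 5 symmetric Cournot firms, each firm's FOC gives 130 − 9q = 121, so q = 1, Q = 5·1 = 5, and P = 122.5.

P = 122.5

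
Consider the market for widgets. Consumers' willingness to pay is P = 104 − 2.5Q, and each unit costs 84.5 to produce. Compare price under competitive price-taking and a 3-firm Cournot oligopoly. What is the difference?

Competitive firms price at marginal cost: P = 84.5, giving Q = 7.8.
With 3 symmetric Cournot firms, each firm's FOC gives 104 − 10q = 84.5, so q = 1.95, Q = 3·1.95 = 5.85, and P = 89.375.
Change in price: 89.375 − 84.5 = 4.875.

Price rises by 4.875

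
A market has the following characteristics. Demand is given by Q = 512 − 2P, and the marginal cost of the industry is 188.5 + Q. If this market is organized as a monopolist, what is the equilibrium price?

P = 239.125

Inverting demand: P = 256 − 0.5Q.
Monopoly sets MR = MC: 256 − Q = 188.5 + Q ⇒ Q = 33.75, P = 256 − 0.5·33.75 = 239.125.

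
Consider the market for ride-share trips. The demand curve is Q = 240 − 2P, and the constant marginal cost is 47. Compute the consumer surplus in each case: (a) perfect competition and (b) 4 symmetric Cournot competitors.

Competition: CS = 5329; Cournot: CS = 3410.56

Inverting demand: P = 120 − 0.5Q.
Under competition P = MC = 47, so Q = (120 − 47)/0.5 = 146.
CS = ½·(120 − 47)·146 = 5329.
Cournot with 4 identical firms: the symmetric best-response condition is 120 − 2.5q = 47. Each firm produces q = 29.2, total output Q = 116.8, price P = 61.6.
CS = ½·(120 − 61.6)·116.8 = 3410.56.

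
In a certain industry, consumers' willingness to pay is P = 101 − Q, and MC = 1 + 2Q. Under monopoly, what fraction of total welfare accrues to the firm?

PS/TS = 0.8

The monopolist equates marginal revenue to marginal cost: 101 − 2Q = 1 + 2Q, so Q = 25. From demand, P = 76.
CS = ½·(101 − 76)·25 = 312.5.
PS = P·Q − VC(Q) = 76·25 − (1·25 + ½·2·25²) = 1250.
Share captured = PS/TS = 1250/1562.5 = 0.8.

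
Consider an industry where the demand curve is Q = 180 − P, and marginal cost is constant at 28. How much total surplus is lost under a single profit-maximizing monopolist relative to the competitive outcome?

Inverting demand: P = 180 − Q.
Competitive firms price at marginal cost: P = 28, giving Q = 152.
Monopoly sets MR = MC: 180 − 2Q = 28 ⇒ Q = 76, P = 180 − 76 = 104.
DWL is the triangle between Q = 76 and Q = 152: ½·(152 − 76)·(104 − 28) = 2888.

DWL = 2888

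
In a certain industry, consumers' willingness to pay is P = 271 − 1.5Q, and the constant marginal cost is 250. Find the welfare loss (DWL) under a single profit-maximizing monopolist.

DWL = 36.75

Competitive firms price at marginal cost: P = 250, giving Q = 14.
The monopolist equates marginal revenue to marginal cost: 271 − 3Q = 250, so Q = 7. From demand, P = 260.5.
DWL is the triangle between Q = 7 and Q = 14: ½·(14 − 7)·(260.5 − 250) = 36.75.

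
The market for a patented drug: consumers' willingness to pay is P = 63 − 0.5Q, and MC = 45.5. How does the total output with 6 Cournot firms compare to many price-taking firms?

With 6 symmetric Cournot firms, each firm's FOC gives 63 − 3.5q = 45.5, so q = 5, Q = 6·5 = 30, and P = 48.
Competitive firms price at marginal cost: P = 45.5, giving Q = 35.

Cournot: Q = 30; Competition: Q = 35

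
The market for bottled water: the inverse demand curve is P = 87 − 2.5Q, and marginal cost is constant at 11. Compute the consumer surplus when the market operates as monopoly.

Monopoly sets MR = MC: 87 − 5Q = 11 ⇒ Q = 15.2, P = 87 − 2.5·15.2 = 49.
CS = ½·(87 − 49)·15.2 = 288.8.

CS = 288.8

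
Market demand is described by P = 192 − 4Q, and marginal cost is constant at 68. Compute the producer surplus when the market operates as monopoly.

PS = 961

The monopolist equates marginal revenue to marginal cost: 192 − 8Q = 68, so Q = 15.5. From demand, P = 130.
PS = (130 − 68)·15.5 = 961.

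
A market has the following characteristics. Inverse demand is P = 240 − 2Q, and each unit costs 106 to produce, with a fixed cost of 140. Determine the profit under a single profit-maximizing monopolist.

Profit = 2104.5

Monopoly sets MR = MC: 240 − 4Q = 106 ⇒ Q = 33.5, P = 240 − 2·33.5 = 173.
Profit = (173 − 106)·33.5 − 140 = 2104.5.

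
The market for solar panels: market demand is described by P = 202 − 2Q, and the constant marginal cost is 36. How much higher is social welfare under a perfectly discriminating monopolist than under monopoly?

TS rises by 1722.25

The monopolist equates marginal revenue to marginal cost: 202 − 4Q = 36, so Q = 41.5. From demand, P = 119.
CS = ½·(202 − 119)·41.5 = 1722.25; PS = (119 − 36)·41.5 = 3444.5; TS = 5166.75.
Under first-degree price discrimination the firm charges each unit its demand price and produces up to where P = MC, i.e. Q = 83. Consumer surplus is zero; producer surplus equals total surplus.
TS = 6889 (equal to competitive TS).
Change in social welfare: 6889 − 5166.75 = 1722.25.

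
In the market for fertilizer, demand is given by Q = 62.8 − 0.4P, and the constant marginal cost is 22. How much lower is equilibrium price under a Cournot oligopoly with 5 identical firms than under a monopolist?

Inverting demand: P = 157 − 2.5Q.
A monopolist chooses Q where MR = MC. MR = 157 − 5Q; setting this equal to 22 gives Q = 27 and P = 89.5.
Cournot with 5 identical firms: the symmetric best-response condition is 157 − 15q = 22. Each firm produces q = 9, total output Q = 45, price P = 44.5.
Change in equilibrium price: 44.5 − 89.5 = −45.

Equilibrium price falls by 45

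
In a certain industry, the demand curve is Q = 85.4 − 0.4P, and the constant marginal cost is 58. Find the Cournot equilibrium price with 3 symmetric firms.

Inverting demand: P = 213.5 − 2.5Q.
In a 3-firm Cournot equilibrium, symmetry and the first-order condition give q = (213.5 − 58)/(10) = 15.55. So Q = 46.65 and P = 96.875.

P = 96.875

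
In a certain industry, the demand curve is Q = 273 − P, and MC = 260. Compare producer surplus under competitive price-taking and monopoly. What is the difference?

PS rises by 42.25

Inverting demand: P = 273 − Q.
Under competition P = MC = 260, so Q = (273 − 260)/1 = 13.
PS = (260 − 260)·13 = 0.
Monopoly sets MR = MC: 273 − 2Q = 260 ⇒ Q = 6.5, P = 273 − 6.5 = 266.5.
PS = (266.5 − 260)·6.5 = 42.25.
Change in producer surplus: 42.25 − 0 = 42.25.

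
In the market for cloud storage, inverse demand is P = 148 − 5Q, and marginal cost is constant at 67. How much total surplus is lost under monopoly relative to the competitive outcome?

DWL = 164.025

Under competition P = MC = 67, so Q = (148 − 67)/5 = 16.2.
The monopolist equates marginal revenue to marginal cost: 148 − 10Q = 67, so Q = 8.1. From demand, P = 107.5.
DWL is the triangle between Q = 8.1 and Q = 16.2: ½·(16.2 − 8.1)·(107.5 − 67) = 164.025.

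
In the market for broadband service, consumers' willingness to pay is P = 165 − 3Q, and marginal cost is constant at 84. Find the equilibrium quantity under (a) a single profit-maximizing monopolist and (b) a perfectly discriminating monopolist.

A monopolist chooses Q where MR = MC. MR = 165 − 6Q; setting this equal to 84 gives Q = 13.5 and P = 124.5.
A perfectly discriminating monopolist sells every unit with P(Q) ≥ MC(Q), so output equals the competitive quantity Q = 27. Each buyer pays their reservation price, so CS = 0 and the firm captures all surplus.

Monopoly: Q = 13.5; Perfect PD: Q = 27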